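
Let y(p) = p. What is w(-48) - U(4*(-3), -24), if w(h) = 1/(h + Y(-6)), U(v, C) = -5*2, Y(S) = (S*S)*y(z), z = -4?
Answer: 1919/192 ≈ 9.9948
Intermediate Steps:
Y(S) = -4*S² (Y(S) = (S*S)*(-4) = S²*(-4) = -4*S²)
U(v, C) = -10
w(h) = 1/(-144 + h) (w(h) = 1/(h - 4*(-6)²) = 1/(h - 4*36) = 1/(h - 144) = 1/(-144 + h))
w(-48) - U(4*(-3), -24) = 1/(-144 - 48) - 1*(-10) = 1/(-192) + 10 = -1/192 + 10 = 1919/192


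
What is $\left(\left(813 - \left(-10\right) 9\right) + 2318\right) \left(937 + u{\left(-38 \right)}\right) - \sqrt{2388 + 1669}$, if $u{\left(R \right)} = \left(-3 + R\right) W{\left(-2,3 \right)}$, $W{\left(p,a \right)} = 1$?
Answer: $2886016 - \sqrt{4057} \approx 2.886 \cdot 10^{6}$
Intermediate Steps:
$u{\left(R \right)} = -3 + R$ ($u{\left(R \right)} = \left(-3 + R\right) 1 = -3 + R$)
$\left(\left(813 - \left(-10\right) 9\right) + 2318\right) \left(937 + u{\left(-38 \right)}\right) - \sqrt{2388 + 1669} = \left(\left(813 - \left(-10\right) 9\right) + 2318\right) \left(937 - 41\right) - \sqrt{2388 + 1669} = \left(\left(813 - -90\right) + 2318\right) \left(937 - 41\right) - \sqrt{4057} = \left(\left(813 + 90\right) + 2318\right) 896 - \sqrt{4057} = \left(903 + 2318\right) 896 - \sqrt{4057} = 3221 \cdot 896 - \sqrt{4057} = 2886016 - \sqrt{4057}$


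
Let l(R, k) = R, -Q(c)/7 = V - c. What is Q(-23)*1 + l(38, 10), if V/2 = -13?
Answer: 59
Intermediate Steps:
V = -26 (V = 2*(-13) = -26)
Q(c) = 182 + 7*c (Q(c) = -7*(-26 - c) = 182 + 7*c)
Q(-23)*1 + l(38, 10) = (182 + 7*(-23))*1 + 38 = (182 - 161)*1 + 38 = 21*1 + 38 = 21 + 38 = 59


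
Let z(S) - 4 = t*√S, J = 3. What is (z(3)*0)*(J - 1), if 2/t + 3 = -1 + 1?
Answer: 0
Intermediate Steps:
t = -⅔ (t = 2/(-3 + (-1 + 1)) = 2/(-3 + 0) = 2/(-3) = 2*(-⅓) = -⅔ ≈ -0.66667)
z(S) = 4 - 2*√S/3
(z(3)*0)*(J - 1) = ((4 - 2*√3/3)*0)*(3 - 1) = 0*2 = 0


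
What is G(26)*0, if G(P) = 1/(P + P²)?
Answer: 0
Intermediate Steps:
G(26)*0 = (1/(26*(1 + 26)))*0 = ((1/26)/27)*0 = ((1/26)*(1/27))*0 = (1/702)*0 = 0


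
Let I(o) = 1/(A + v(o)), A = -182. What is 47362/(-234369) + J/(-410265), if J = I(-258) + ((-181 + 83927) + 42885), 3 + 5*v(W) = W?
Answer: -6389672194406/12510625422915 ≈ -0.51074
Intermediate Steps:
v(W) = -⅗ + W/5
I(o) = 1/(-913/5 + o/5) (I(o) = 1/(-182 + (-⅗ + o/5)) = 1/(-913/5 + o/5))
J = 148284896/1171 (J = 5/(-913 - 258) + ((-181 + 83927) + 42885) = 5/(-1171) + (83746 + 42885) = 5*(-1/1171) + 126631 = -5/1171 + 126631 = 148284896/1171 ≈ 1.2663e+5)
47362/(-234369) + J/(-410265) = 47362/(-234369) + (148284896/1171)/(-410265) = 47362*(-1/234369) + (148284896/1171)*(-1/410265) = -47362/234369 - 148284896/480420315 = -6389672194406/12510625422915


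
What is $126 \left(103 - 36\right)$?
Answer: $8442$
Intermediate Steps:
$126 \left(103 - 36\right) = 126 \cdot 67 = 8442$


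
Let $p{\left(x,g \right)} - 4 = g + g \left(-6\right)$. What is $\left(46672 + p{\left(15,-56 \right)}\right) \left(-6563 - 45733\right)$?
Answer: $-2455610976$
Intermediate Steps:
$p{\left(x,g \right)} = 4 - 5 g$ ($p{\left(x,g \right)} = 4 + \left(g + g \left(-6\right)\right) = 4 + \left(g - 6 g\right) = 4 - 5 g$)
$\left(46672 + p{\left(15,-56 \right)}\right) \left(-6563 - 45733\right) = \left(46672 + \left(4 - -280\right)\right) \left(-6563 - 45733\right) = \left(46672 + \left(4 + 280\right)\right) \left(-52296\right) = \left(46672 + 284\right) \left(-52296\right) = 46956 \left(-52296\right) = -2455610976$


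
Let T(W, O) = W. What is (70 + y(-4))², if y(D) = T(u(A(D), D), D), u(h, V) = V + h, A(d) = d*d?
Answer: 6724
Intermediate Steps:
A(d) = d²
y(D) = D + D²
(70 + y(-4))² = (70 - 4*(1 - 4))² = (70 - 4*(-3))² = (70 + 12)² = 82² = 6724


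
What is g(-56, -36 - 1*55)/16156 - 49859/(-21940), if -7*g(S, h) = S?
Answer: 201424381/88615660 ≈ 2.2730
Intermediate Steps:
g(S, h) = -S/7
g(-56, -36 - 1*55)/16156 - 49859/(-21940) = -⅐*(-56)/16156 - 49859/(-21940) = 8*(1/16156) - 49859*(-1/21940) = 2/4039 + 49859/21940 = 201424381/88615660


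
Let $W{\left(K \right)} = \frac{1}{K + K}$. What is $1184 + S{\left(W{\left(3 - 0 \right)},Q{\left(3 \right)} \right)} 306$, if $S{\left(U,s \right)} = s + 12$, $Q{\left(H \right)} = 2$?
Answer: $5468$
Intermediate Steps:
$W{\left(K \right)} = \frac{1}{2 K}$
$S{\left(U,s \right)} = 12 + s$
$1184 + S{\left(W{\left(3 - 0 \right)},Q{\left(3 \right)} \right)} 306 = 1184 + \left(12 + 2\right) 306 = 1184 + 14 \cdot 306 = 1184 + 4284 = 5468$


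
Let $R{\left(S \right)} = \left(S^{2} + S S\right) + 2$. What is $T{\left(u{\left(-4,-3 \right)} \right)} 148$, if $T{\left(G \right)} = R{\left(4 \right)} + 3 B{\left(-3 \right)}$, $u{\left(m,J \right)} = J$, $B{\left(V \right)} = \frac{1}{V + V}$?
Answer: $4958$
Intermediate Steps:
$B{\left(V \right)} = \frac{1}{2 V}$
$R{\left(S \right)} = 2 + 2 S^{2}$ ($R{\left(S \right)} = \left(S^{2} + S^{2}\right) + 2 = 2 S^{2} + 2 = 2 + 2 S^{2}$)
$T{\left(G \right)} = \frac{67}{2}$ ($T{\left(G \right)} = \left(2 + 2 \cdot 4^{2}\right) + 3 \frac{1}{2 \left(-3\right)} = \left(2 + 2 \cdot 16\right) + 3 \cdot \frac{1}{2} \left(- \frac{1}{3}\right) = \left(2 + 32\right) + 3 \left(- \frac{1}{6}\right) = 34 - \frac{1}{2} = \frac{67}{2}$)
$T{\left(u{\left(-4,-3 \right)} \right)} 148 = \frac{67}{2} \cdot 148 = 4958$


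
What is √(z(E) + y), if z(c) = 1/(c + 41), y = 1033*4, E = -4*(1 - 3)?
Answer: √202469/7 ≈ 64.281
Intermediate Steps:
E = 8 (E = -4*(-2) = 8)
y = 4132
z(c) = 1/(41 + c)
√(z(E) + y) = √(1/(41 + 8) + 4132) = √(1/49 + 4132) = √(202469/49) = √202469/7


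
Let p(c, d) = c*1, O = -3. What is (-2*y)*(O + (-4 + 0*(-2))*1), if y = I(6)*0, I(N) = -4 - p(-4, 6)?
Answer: 0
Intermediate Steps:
p(c, d) = c
I(N) = 0 (I(N) = -4 - 1*(-4) = -4 + 4 = 0)
y = 0 (y = 0*0 = 0)
(-2*y)*(O + (-4 + 0*(-2))*1) = (-2*0)*(-3 + (-4 + 0*(-2))*1) = 0*(-3 + (-4 + 0)*1) = 0*(-3 - 4*1) = 0*(-3 - 4) = 0*(-7) = 0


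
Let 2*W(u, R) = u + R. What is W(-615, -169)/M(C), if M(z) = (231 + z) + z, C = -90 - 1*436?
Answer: 392/821 ≈ 0.47747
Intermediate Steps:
C = -526 (C = -90 - 436 = -526)
W(u, R) = R/2 + u/2 (W(u, R) = (u + R)/2 = (R + u)/2 = R/2 + u/2)
M(z) = 231 + 2*z
W(-615, -169)/M(C) = ((1/2)*(-169) + (1/2)*(-615))/(231 + 2*(-526)) = (-169/2 - 615/2)/(231 - 1052) = -392/(-821) = -392*(-1/821) = 392/821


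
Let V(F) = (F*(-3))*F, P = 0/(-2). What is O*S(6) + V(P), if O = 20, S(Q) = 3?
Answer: 60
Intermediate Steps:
P = 0 (P = 0*(-½) = 0)
V(F) = -3*F² (V(F) = (-3*F)*F = -3*F²)
O*S(6) + V(P) = 20*3 - 3*0² = 60 - 3*0 = 60 + 0 = 60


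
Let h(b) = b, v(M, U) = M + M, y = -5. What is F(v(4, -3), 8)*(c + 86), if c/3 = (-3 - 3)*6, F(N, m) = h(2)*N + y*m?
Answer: 528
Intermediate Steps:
v(M, U) = 2*M
F(N, m) = -5*m + 2*N (F(N, m) = 2*N - 5*m = -5*m + 2*N)
c = -108 (c = 3*((-3 - 3)*6) = 3*(-6*6) = 3*(-36) = -108)
F(v(4, -3), 8)*(c + 86) = (-5*8 + 2*(2*4))*(-108 + 86) = (-40 + 2*8)*(-22) = (-40 + 16)*(-22) = -24*(-22) = 528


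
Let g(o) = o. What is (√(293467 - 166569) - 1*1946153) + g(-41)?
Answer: -1946194 + √126898 ≈ -1.9458e+6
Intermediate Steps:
(√(293467 - 166569) - 1*1946153) + g(-41) = (√(293467 - 166569) - 1*1946153) - 41 = (√126898 - 1946153) - 41 = (-1946153 + √126898) - 41 = -1946194 + √126898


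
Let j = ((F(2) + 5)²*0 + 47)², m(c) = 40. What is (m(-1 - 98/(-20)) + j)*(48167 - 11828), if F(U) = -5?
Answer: 81726411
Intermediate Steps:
j = 2209 (j = ((-5 + 5)²*0 + 47)² = (0²*0 + 47)² = (0*0 + 47)² = (0 + 47)² = 47² = 2209)
(m(-1 - 98/(-20)) + j)*(48167 - 11828) = (40 + 2209)*(48167 - 11828) = 2249*36339 = 81726411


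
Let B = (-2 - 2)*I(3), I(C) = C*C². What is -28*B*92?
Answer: 278208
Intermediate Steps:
I(C) = C³
B = -108 (B = (-2 - 2)*3³ = -4*27 = -108)
-28*B*92 = -28*(-108)*92 = 3024*92 = 278208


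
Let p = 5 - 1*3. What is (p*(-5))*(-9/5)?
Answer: 18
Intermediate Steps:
p = 2 (p = 5 - 3 = 2)
(p*(-5))*(-9/5) = (2*(-5))*(-9/5) = -(-90)/5 = -10*(-9/5) = 18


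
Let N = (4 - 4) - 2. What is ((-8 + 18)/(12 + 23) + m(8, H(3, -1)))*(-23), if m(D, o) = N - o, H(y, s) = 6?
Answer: 1242/7 ≈ 177.43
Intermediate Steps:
N = -2 (N = 0 - 2 = -2)
m(D, o) = -2 - o
((-8 + 18)/(12 + 23) + m(8, H(3, -1)))*(-23) = ((-8 + 18)/(12 + 23) + (-2 - 1*6))*(-23) = (10/35 + (-2 - 6))*(-23) = (10*(1/35) - 8)*(-23) = (2/7 - 8)*(-23) = -54/7*(-23) = 1242/7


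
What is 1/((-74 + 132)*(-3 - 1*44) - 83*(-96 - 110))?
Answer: 1/14372 ≈ 6.9580e-5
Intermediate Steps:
1/((-74 + 132)*(-3 - 1*44) - 83*(-96 - 110)) = 1/(58*(-3 - 44) - 83*(-206)) = 1/(58*(-47) + 17098) = 1/(-2726 + 17098) = 1/14372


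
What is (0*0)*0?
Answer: 0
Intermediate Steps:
(0*0)*0 = 0*0 = 0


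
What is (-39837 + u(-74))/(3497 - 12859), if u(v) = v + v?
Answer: 39985/9362 ≈ 4.2710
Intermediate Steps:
u(v) = 2*v
(-39837 + u(-74))/(3497 - 12859) = (-39837 + 2*(-74))/(3497 - 12859) = (-39837 - 148)/(-9362) = -39985*(-1/9362) = 39985/9362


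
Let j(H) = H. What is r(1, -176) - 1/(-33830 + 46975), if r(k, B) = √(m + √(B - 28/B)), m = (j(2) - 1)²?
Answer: -1/13145 + √(484 + 22*I*√85107)/22 ≈ 2.6737 + 2.4797*I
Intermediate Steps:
m = 1 (m = (2 - 1)² = 1² = 1)
r(k, B) = √(1 + √(B - 28/B))
r(1, -176) - 1/(-33830 + 46975) = √(1 + √(-176 - 28/(-176))) - 1/(-33830 + 46975) = √(1 + √(-176 - 28*(-1/176))) - 1/13145 = √(1 + √(-176 + 7/44)) - 1*1/13145 = √(1 + √(-7737/44)) - 1/13145 = √(1 + I*√85107/22) - 1/13145 = -1/13145 + √(1 + I*√85107/22)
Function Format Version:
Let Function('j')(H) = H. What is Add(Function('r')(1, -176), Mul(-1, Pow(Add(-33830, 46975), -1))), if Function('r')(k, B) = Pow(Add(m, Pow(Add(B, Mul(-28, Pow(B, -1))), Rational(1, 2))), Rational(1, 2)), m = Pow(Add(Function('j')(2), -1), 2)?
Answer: Add(Rational(-1, 13145), Mul(Rational(1, 22), Pow(Add(484, Mul(22, I, Pow(85107, Rational(1, 2)))), Rational(1, 2)))) ≈ Add(2.6737, Mul(2.4797, I))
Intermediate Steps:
m = 1 (m = Pow(Add(2, -1), 2) = Pow(1, 2) = 1)
Function('r')(k, B) = Pow(Add(1, Pow(Add(B, Mul(-28, Pow(B, -1))), Rational(1, 2))), Rational(1, 2))
Add(Function('r')(1, -176), Mul(-1, Pow(Add(-33830, 46975), -1))) = Add(Pow(Add(1, Pow(Add(-176, Mul(-28, Pow(-176, -1))), Rational(1, 2))), Rational(1, 2)), Mul(-1, Pow(Add(-33830, 46975), -1))) = Add(Pow(Add(1, Pow(Add(-176, Mul(-28, Rational(-1, 176))), Rational(1, 2))), Rational(1, 2)), Mul(-1, Pow(13145, -1))) = Add(Pow(Add(1, Pow(Add(-176, Rational(7, 44)), Rational(1, 2))), Rational(1, 2)), Mul(-1, Rational(1, 13145))) = Add(Pow(Add(1, Pow(Rational(-7737, 44), Rational(1, 2))), Rational(1, 2)), Rational(-1, 13145)) = Add(Pow(Add(1, Mul(Rational(1, 22), I, Pow(85107, Rational(1, 2)))), Rational(1, 2)), Rational(-1, 13145)) = Add(Rational(-1, 13145), Pow(Add(1, Mul(Rational(1, 22), I, Pow(85107, Rational(1, 2)))), Rational(1, 2)))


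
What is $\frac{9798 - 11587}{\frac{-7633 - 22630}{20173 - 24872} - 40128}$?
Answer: $\frac{8406511}{188531209} \approx 0.04459$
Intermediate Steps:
$\frac{9798 - 11587}{\frac{-7633 - 22630}{20173 - 24872} - 40128} = - \frac{1789}{- \frac{30263}{-4699} - 40128} = - \frac{1789}{\left(-30263\right) \left(- \frac{1}{4699}\right) - 40128} = - \frac{1789}{\frac{30263}{4699} - 40128} = - \frac{1789}{- \frac{188531209}{4699}} = \left(-1789\right) \left(- \frac{4699}{188531209}\right) = \frac{8406511}{188531209}$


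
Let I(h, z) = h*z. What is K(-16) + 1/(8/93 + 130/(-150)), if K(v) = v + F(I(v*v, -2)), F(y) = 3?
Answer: -1728/121 ≈ -14.281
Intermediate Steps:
K(v) = 3 + v (K(v) = v + 3 = 3 + v)
K(-16) + 1/(8/93 + 130/(-150)) = (3 - 16) + 1/(8/93 + 130/(-150)) = -13 + 1/(8*(1/93) + 130*(-1/150)) = -13 + 1/(8/93 - 13/15) = -13 + 1/(-121/155) = -13 - 155/121 = -1728/121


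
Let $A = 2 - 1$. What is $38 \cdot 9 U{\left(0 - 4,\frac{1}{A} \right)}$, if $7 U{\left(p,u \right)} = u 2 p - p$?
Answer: $- \frac{1368}{7} \approx -195.43$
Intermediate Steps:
$A = 1$
$U{\left(p,u \right)} = - \frac{p}{7} + \frac{2 p u}{7}$ ($U{\left(p,u \right)} = \frac{u 2 p - p}{7} = \frac{2 u p - p}{7} = \frac{2 p u - p}{7} = \frac{- p + 2 p u}{7} = - \frac{p}{7} + \frac{2 p u}{7}$)
$38 \cdot 9 U{\left(0 - 4,\frac{1}{A} \right)} = 38 \cdot 9 \frac{\left(0 - 4\right) \left(-1 + \frac{2}{1}\right)}{7} = 342 \cdot \frac{1}{7} \left(-4\right) \left(-1 + 2 \cdot 1\right) = 342 \cdot \frac{1}{7} \left(-4\right) \left(-1 + 2\right) = 342 \cdot \frac{1}{7} \left(-4\right) 1 = 342 \left(- \frac{4}{7}\right) = - \frac{1368}{7}$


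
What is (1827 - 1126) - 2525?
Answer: -1824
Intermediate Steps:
(1827 - 1126) - 2525 = 701 - 2525 = -1824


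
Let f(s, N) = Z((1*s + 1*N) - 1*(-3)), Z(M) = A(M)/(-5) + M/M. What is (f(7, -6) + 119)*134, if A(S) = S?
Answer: 79864/5 ≈ 15973.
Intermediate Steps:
Z(M) = 1 - M/5 (Z(M) = M/(-5) + M/M = M*(-1/5) + 1 = -M/5 + 1 = 1 - M/5)
f(s, N) = 2/5 - N/5 - s/5 (f(s, N) = 1 - ((1*s + 1*N) - 1*(-3))/5 = 1 - ((s + N) + 3)/5 = 1 - ((N + s) + 3)/5 = 1 - (3 + N + s)/5 = 1 + (-3/5 - N/5 - s/5) = 2/5 - N/5 - s/5)
(f(7, -6) + 119)*134 = ((2/5 - 1/5*(-6) - 1/5*7) + 119)*134 = ((2/5 + 6/5 - 7/5) + 119)*134 = (1/5 + 119)*134 = (596/5)*134 = 79864/5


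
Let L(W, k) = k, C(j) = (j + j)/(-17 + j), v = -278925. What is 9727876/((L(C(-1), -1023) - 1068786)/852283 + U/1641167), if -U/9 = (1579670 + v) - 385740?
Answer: -6803378481643979818/4387162042419 ≈ -1.5507e+6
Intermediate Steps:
C(j) = 2*j/(-17 + j) (C(j) = (2*j)/(-17 + j) = 2*j/(-17 + j))
U = -8235045 (U = -9*((1579670 - 278925) - 385740) = -9*(1300745 - 385740) = -9*915005 = -8235045)
9727876/((L(C(-1), -1023) - 1068786)/852283 + U/1641167) = 9727876/((-1023 - 1068786)/852283 - 8235045/1641167) = 9727876/(-1069809*1/852283 - 8235045*1/1641167) = 9727876/(-1069809/852283 - 8235045/1641167) = 9727876/(-8774324084838/1398738734261) = 9727876*(-1398738734261/8774324084838) = -6803378481643979818/4387162042419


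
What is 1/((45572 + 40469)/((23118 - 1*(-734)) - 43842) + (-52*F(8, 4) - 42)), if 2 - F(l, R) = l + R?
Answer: 19990/9469179 ≈ 0.0021111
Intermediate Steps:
F(l, R) = 2 - R - l (F(l, R) = 2 - (l + R) = 2 - (R + l) = 2 + (-R - l) = 2 - R - l)
1/((45572 + 40469)/((23118 - 1*(-734)) - 43842) + (-52*F(8, 4) - 42)) = 1/((45572 + 40469)/((23118 - 1*(-734)) - 43842) + (-52*(2 - 1*4 - 1*8) - 42)) = 1/(86041/((23118 + 734) - 43842) + (-52*(2 - 4 - 8) - 42)) = 1/(86041/(23852 - 43842) + (-52*(-10) - 42)) = 1/(86041/(-19990) + (520 - 42)) = 1/(86041*(-1/19990) + 478) = 1/(-86041/19990 + 478) = 1/(9469179/19990) = 19990/9469179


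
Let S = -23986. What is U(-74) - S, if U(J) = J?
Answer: 23912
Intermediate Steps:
U(-74) - S = -74 - 1*(-23986) = -74 + 23986 = 23912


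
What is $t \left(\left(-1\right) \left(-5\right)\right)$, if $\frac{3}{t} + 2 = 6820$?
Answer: $\frac{15}{6818} \approx 0.0022001$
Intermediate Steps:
$t = \frac{3}{6818}$ ($t = \frac{3}{-2 + 6820} = \frac{3}{6818} \approx 0.00044001$)
$t \left(\left(-1\right) \left(-5\right)\right) = \frac{3 \left(\left(-1\right) \left(-5\right)\right)}{6818} = \frac{3}{6818} \cdot 5 = \frac{15}{6818}$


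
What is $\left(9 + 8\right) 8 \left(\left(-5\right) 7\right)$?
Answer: $-4760$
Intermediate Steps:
$\left(9 + 8\right) 8 \left(\left(-5\right) 7\right) = 17 \cdot 8 \left(-35\right) = 136 \left(-35\right) = -4760$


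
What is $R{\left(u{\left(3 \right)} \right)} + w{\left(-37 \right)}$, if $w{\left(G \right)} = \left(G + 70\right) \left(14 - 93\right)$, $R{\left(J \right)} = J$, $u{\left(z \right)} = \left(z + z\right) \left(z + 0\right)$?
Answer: $-2589$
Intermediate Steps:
$u{\left(z \right)} = 2 z^{2}$ ($u{\left(z \right)} = 2 z z = 2 z^{2}$)
$w{\left(G \right)} = -5530 - 79 G$ ($w{\left(G \right)} = \left(70 + G\right) \left(-79\right) = -5530 - 79 G$)
$R{\left(u{\left(3 \right)} \right)} + w{\left(-37 \right)} = 2 \cdot 3^{2} - 2607 = 2 \cdot 9 + \left(-5530 + 2923\right) = 18 - 2607 = -2589$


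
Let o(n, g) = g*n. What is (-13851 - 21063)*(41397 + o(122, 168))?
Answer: -2160932202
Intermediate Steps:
(-13851 - 21063)*(41397 + o(122, 168)) = (-13851 - 21063)*(41397 + 168*122) = -34914*(41397 + 20496) = -34914*61893 = -2160932202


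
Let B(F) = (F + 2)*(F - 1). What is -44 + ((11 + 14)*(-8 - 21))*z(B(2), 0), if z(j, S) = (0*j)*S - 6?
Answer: 4306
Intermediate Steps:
B(F) = (-1 + F)*(2 + F) (B(F) = (2 + F)*(-1 + F) = (-1 + F)*(2 + F))
z(j, S) = -6 (z(j, S) = 0*S - 6 = 0 - 6 = -6)
-44 + ((11 + 14)*(-8 - 21))*z(B(2), 0) = -44 + ((11 + 14)*(-8 - 21))*(-6) = -44 + (25*(-29))*(-6) = -44 - 725*(-6) = -44 + 4350 = 4306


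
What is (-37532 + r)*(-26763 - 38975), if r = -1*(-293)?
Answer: 2448017382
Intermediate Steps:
r = 293
(-37532 + r)*(-26763 - 38975) = (-37532 + 293)*(-26763 - 38975) = -37239*(-65738) = 2448017382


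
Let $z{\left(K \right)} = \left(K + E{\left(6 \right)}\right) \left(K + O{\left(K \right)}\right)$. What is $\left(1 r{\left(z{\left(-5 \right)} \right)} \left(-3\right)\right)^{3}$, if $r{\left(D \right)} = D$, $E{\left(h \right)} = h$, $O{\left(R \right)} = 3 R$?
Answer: $216000$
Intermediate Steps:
$z{\left(K \right)} = 4 K \left(6 + K\right)$ ($z{\left(K \right)} = \left(K + 6\right) \left(K + 3 K\right) = \left(6 + K\right) 4 K = 4 K \left(6 + K\right)$)
$\left(1 r{\left(z{\left(-5 \right)} \right)} \left(-3\right)\right)^{3} = \left(1 \cdot 4 \left(-5\right) \left(6 - 5\right) \left(-3\right)\right)^{3} = \left(1 \cdot 4 \left(-5\right) 1 \left(-3\right)\right)^{3} = \left(1 \left(-20\right) \left(-3\right)\right)^{3} = \left(\left(-20\right) \left(-3\right)\right)^{3} = 60^{3} = 216000$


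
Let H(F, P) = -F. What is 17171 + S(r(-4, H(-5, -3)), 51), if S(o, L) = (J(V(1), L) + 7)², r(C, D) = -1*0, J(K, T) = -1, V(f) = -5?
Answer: 17207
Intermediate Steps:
r(C, D) = 0
S(o, L) = 36 (S(o, L) = (-1 + 7)² = 6² = 36)
17171 + S(r(-4, H(-5, -3)), 51) = 17171 + 36 = 17207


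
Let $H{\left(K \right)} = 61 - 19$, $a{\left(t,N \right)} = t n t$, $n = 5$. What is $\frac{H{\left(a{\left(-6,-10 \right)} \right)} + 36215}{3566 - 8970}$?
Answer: $- \frac{36257}{5404} \approx -6.7093$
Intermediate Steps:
$a{\left(t,N \right)} = 5 t^{2}$ ($a{\left(t,N \right)} = t 5 t = 5 t t = 5 t^{2}$)
$H{\left(K \right)} = 42$ ($H{\left(K \right)} = 61 - 19 = 42$)
$\frac{H{\left(a{\left(-6,-10 \right)} \right)} + 36215}{3566 - 8970} = \frac{42 + 36215}{3566 - 8970} = \frac{36257}{-5404} = 36257 \left(- \frac{1}{5404}\right) = - \frac{36257}{5404}$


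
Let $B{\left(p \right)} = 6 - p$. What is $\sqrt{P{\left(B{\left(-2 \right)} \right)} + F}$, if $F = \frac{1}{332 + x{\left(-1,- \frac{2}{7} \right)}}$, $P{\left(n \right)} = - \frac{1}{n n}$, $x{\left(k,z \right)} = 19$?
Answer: $\frac{i \sqrt{11193}}{936} \approx 0.11303 i$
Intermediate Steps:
$P{\left(n \right)} = - \frac{1}{n^{2}}$
$F = \frac{1}{351}$ ($F = \frac{1}{332 + 19} = \frac{1}{351} \approx 0.002849$)
$\sqrt{P{\left(B{\left(-2 \right)} \right)} + F} = \sqrt{- \frac{1}{\left(6 - -2\right)^{2}} + \frac{1}{351}} = \sqrt{- \frac{1}{\left(6 + 2\right)^{2}} + \frac{1}{351}} = \sqrt{- \frac{1}{64} + \frac{1}{351}} = \sqrt{- \frac{287}{22464}} = \frac{i \sqrt{11193}}{936}$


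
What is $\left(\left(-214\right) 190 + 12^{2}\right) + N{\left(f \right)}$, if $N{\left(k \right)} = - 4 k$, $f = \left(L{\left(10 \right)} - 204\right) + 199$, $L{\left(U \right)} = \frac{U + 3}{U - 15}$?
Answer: $- \frac{202428}{5} \approx -40486.0$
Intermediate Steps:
$L{\left(U \right)} = \frac{3 + U}{-15 + U}$
$f = - \frac{38}{5}$ ($f = \left(\frac{3 + 10}{-15 + 10} - 204\right) + 199 = \left(\frac{1}{-5} \cdot 13 - 204\right) + 199 = \left(\left(- \frac{1}{5}\right) 13 - 204\right) + 199 = \left(- \frac{13}{5} - 204\right) + 199 = - \frac{1033}{5} + 199 = - \frac{38}{5} \approx -7.6$)
$\left(\left(-214\right) 190 + 12^{2}\right) + N{\left(f \right)} = \left(\left(-214\right) 190 + 12^{2}\right) - - \frac{152}{5} = \left(-40660 + 144\right) + \frac{152}{5} = -40516 + \frac{152}{5} = - \frac{202428}{5}$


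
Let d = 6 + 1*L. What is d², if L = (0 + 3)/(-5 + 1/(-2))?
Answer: 3600/121 ≈ 29.752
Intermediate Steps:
L = -6/11 (L = 3/(-5 - ½) = 3/(-11/2) = 3*(-2/11) = -6/11 ≈ -0.54545)
d = 60/11 (d = 6 + 1*(-6/11) = 6 - 6/11 = 60/11 ≈ 5.4545)
d² = (60/11)² = 3600/121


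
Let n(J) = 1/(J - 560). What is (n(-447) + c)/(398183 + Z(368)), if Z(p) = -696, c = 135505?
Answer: 136453534/400269409 ≈ 0.34090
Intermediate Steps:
n(J) = 1/(-560 + J)
(n(-447) + c)/(398183 + Z(368)) = (1/(-560 - 447) + 135505)/(398183 - 696) = (1/(-1007) + 135505)/397487 = (-1/1007 + 135505)*(1/397487) = (136453534/1007)*(1/397487) = 136453534/400269409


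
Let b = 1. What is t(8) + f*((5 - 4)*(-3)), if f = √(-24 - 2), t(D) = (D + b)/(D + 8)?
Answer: 9/16 - 3*I*√26 ≈ 0.5625 - 15.297*I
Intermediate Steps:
t(D) = (1 + D)/(8 + D) (t(D) = (D + 1)/(D + 8) = (1 + D)/(8 + D))
f = I*√26 (f = √(-26) = I*√26 ≈ 5.099*I)
t(8) + f*((5 - 4)*(-3)) = (1 + 8)/(8 + 8) + (I*√26)*((5 - 4)*(-3)) = 9/16 + (I*√26)*(1*(-3)) = (1/16)*9 + (I*√26)*(-3) = 9/16 - 3*I*√26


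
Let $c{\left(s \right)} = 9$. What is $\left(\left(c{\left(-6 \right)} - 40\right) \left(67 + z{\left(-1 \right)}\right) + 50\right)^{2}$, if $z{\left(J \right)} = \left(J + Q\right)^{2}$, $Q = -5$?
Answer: $9878449$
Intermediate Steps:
$z{\left(J \right)} = \left(-5 + J\right)^{2}$ ($z{\left(J \right)} = \left(J - 5\right)^{2} = \left(-5 + J\right)^{2}$)
$\left(\left(c{\left(-6 \right)} - 40\right) \left(67 + z{\left(-1 \right)}\right) + 50\right)^{2} = \left(\left(9 - 40\right) \left(67 + \left(-5 - 1\right)^{2}\right) + 50\right)^{2} = \left(- 31 \left(67 + \left(-6\right)^{2}\right) + 50\right)^{2} = \left(- 31 \left(67 + 36\right) + 50\right)^{2} = \left(\left(-31\right) 103 + 50\right)^{2} = \left(-3193 + 50\right)^{2} = \left(-3143\right)^{2} = 9878449$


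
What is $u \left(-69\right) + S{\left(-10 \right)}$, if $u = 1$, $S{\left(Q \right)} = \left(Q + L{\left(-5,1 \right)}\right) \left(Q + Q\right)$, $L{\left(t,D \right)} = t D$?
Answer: $231$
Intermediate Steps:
$L{\left(t,D \right)} = D t$
$S{\left(Q \right)} = 2 Q \left(-5 + Q\right)$ ($S{\left(Q \right)} = \left(Q + 1 \left(-5\right)\right) \left(Q + Q\right) = \left(Q - 5\right) 2 Q = \left(-5 + Q\right) 2 Q = 2 Q \left(-5 + Q\right)$)
$u \left(-69\right) + S{\left(-10 \right)} = 1 \left(-69\right) + 2 \left(-10\right) \left(-5 - 10\right) = -69 + 2 \left(-10\right) \left(-15\right) = -69 + 300 = 231$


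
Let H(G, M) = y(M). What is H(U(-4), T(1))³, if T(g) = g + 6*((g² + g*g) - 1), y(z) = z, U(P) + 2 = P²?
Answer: 343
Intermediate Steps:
U(P) = -2 + P²
T(g) = -6 + g + 12*g² (T(g) = g + 6*((g² + g²) - 1) = g + 6*(2*g² - 1) = g + 6*(-1 + 2*g²) = g + (-6 + 12*g²) = -6 + g + 12*g²)
H(G, M) = M
H(U(-4), T(1))³ = (-6 + 1 + 12*1²)³ = (-6 + 1 + 12*1)³ = (-6 + 1 + 12)³ = 7³ = 343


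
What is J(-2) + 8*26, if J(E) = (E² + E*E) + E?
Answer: 214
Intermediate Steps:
J(E) = E + 2*E² (J(E) = (E² + E²) + E = 2*E² + E = E + 2*E²)
J(-2) + 8*26 = -2*(1 + 2*(-2)) + 8*26 = -2*(1 - 4) + 208 = -2*(-3) + 208 = 6 + 208 = 214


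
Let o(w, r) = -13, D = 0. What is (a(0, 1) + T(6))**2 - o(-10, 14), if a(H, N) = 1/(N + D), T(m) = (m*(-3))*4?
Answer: 5054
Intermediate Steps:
T(m) = -12*m (T(m) = -3*m*4 = -12*m)
a(H, N) = 1/N (a(H, N) = 1/(N + 0) = 1/N)
(a(0, 1) + T(6))**2 - o(-10, 14) = (1/1 - 12*6)**2 - 1*(-13) = (1 - 72)**2 + 13 = (-71)**2 + 13 = 5041 + 13 = 5054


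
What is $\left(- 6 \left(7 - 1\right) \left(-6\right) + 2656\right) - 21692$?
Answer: $-18820$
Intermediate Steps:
$\left(- 6 \left(7 - 1\right) \left(-6\right) + 2656\right) - 21692 = \left(\left(-6\right) 6 \left(-6\right) + 2656\right) - 21692 = \left(\left(-36\right) \left(-6\right) + 2656\right) - 21692 = \left(216 + 2656\right) - 21692 = 2872 - 21692 = -18820$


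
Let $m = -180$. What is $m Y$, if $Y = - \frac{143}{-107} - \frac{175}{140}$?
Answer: $- \frac{1665}{107} \approx -15.561$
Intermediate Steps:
$Y = \frac{37}{428}$ ($Y = \left(-143\right) \left(- \frac{1}{107}\right) - \frac{5}{4} = \frac{143}{107} - \frac{5}{4} = \frac{37}{428} \approx 0.086449$)
$m Y = \left(-180\right) \frac{37}{428} = - \frac{1665}{107}$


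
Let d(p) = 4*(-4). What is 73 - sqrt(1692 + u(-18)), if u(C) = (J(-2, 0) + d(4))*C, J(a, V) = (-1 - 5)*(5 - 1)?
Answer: 73 - 6*sqrt(67) ≈ 23.888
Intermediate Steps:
J(a, V) = -24 (J(a, V) = -6*4 = -24)
d(p) = -16
u(C) = -40*C (u(C) = (-24 - 16)*C = -40*C)
73 - sqrt(1692 + u(-18)) = 73 - sqrt(1692 - 40*(-18)) = 73 - sqrt(1692 + 720) = 73 - sqrt(2412) = 73 - 6*sqrt(67)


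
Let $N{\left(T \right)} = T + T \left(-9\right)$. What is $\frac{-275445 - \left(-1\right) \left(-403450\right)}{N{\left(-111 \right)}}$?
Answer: $- \frac{678895}{888} \approx -764.52$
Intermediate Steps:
$N{\left(T \right)} = - 8 T$ ($N{\left(T \right)} = T - 9 T = - 8 T$)
$\frac{-275445 - \left(-1\right) \left(-403450\right)}{N{\left(-111 \right)}} = \frac{-275445 - \left(-1\right) \left(-403450\right)}{\left(-8\right) \left(-111\right)} = \frac{-275445 - 403450}{888} = \left(-275445 - 403450\right) \frac{1}{888} = \left(-678895\right) \frac{1}{888} = - \frac{678895}{888}$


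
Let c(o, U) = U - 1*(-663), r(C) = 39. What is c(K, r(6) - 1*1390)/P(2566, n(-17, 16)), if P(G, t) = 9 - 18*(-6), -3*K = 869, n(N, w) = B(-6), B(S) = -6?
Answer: -688/117 ≈ -5.8803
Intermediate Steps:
n(N, w) = -6
K = -869/3 (K = -⅓*869 = -869/3 ≈ -289.67)
c(o, U) = 663 + U (c(o, U) = U + 663 = 663 + U)
P(G, t) = 117 (P(G, t) = 9 + 108 = 117)
c(K, r(6) - 1*1390)/P(2566, n(-17, 16)) = (663 + (39 - 1*1390))/117 = (663 + (39 - 1390))*(1/117) = (663 - 1351)*(1/117) = -688*1/117 = -688/117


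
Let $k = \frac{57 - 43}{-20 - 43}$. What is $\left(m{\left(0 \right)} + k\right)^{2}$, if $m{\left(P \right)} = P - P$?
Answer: $\frac{4}{81} \approx 0.049383$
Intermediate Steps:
$m{\left(P \right)} = 0$
$k = - \frac{2}{9}$ ($k = \frac{14}{-63} = 14 \left(- \frac{1}{63}\right) = - \frac{2}{9} \approx -0.22222$)
$\left(m{\left(0 \right)} + k\right)^{2} = \left(0 - \frac{2}{9}\right)^{2} = \left(- \frac{2}{9}\right)^{2} = \frac{4}{81}$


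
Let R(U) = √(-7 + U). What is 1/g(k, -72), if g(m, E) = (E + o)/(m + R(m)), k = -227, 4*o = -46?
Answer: 454/167 - 6*I*√26/167 ≈ 2.7186 - 0.1832*I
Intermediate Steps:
o = -23/2 (o = (¼)*(-46) = -23/2 ≈ -11.500)
g(m, E) = (-23/2 + E)/(m + √(-7 + m)) (g(m, E) = (E - 23/2)/(m + √(-7 + m)) = (-23/2 + E)/(m + √(-7 + m)))
1/g(k, -72) = 1/((-23/2 - 72)/(-227 + √(-7 - 227))) = 1/(-167/2/(-227 + √(-234))) = 1/(-167/2/(-227 + 3*I*√26)) = 1/(-167/(2*(-227 + 3*I*√26))) = 454/167 - 6*I*√26/167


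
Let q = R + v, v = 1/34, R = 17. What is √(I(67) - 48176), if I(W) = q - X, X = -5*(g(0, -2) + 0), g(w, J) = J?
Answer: I*√55683330/34 ≈ 219.47*I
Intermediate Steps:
X = 10 (X = -5*(-2 + 0) = -5*(-2) = 10)
v = 1/34 ≈ 0.029412
q = 579/34 (q = 17 + 1/34 = 579/34 ≈ 17.029)
I(W) = 239/34 (I(W) = 579/34 - 1*10 = 579/34 - 10 = 239/34)
√(I(67) - 48176) = √(239/34 - 48176) = √(-1637745/34) = I*√55683330/34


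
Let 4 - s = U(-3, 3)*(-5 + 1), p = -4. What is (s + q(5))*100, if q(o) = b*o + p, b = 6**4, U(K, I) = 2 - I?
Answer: 647600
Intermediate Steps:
s = 0 (s = 4 - (2 - 1*3)*(-5 + 1) = 4 - (2 - 3)*(-4) = 4 - (-1)*(-4) = 4 - 1*4 = 4 - 4 = 0)
b = 1296
q(o) = -4 + 1296*o (q(o) = 1296*o - 4 = -4 + 1296*o)
(s + q(5))*100 = (0 + (-4 + 1296*5))*100 = (0 + (-4 + 6480))*100 = (0 + 6476)*100 = 6476*100 = 647600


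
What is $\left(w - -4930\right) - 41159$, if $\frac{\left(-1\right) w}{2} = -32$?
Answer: $-36165$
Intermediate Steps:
$w = 64$ ($w = \left(-2\right) \left(-32\right) = 64$)
$\left(w - -4930\right) - 41159 = \left(64 - -4930\right) - 41159 = \left(64 + 4930\right) - 41159 = 4994 - 41159 = -36165$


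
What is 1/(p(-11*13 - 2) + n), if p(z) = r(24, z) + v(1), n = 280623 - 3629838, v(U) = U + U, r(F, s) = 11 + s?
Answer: -1/3349347 ≈ -2.9857e-7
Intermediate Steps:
v(U) = 2*U
n = -3349215
p(z) = 13 + z (p(z) = (11 + z) + 2*1 = (11 + z) + 2 = 13 + z)
1/(p(-11*13 - 2) + n) = 1/((13 + (-11*13 - 2)) - 3349215) = 1/((13 + (-143 - 2)) - 3349215) = 1/((13 - 145) - 3349215) = 1/(-132 - 3349215) = 1/(-3349347) = -1/3349347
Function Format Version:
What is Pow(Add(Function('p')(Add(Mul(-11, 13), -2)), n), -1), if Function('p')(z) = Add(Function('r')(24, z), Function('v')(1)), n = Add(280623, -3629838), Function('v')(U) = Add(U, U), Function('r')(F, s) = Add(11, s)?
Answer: Rational(-1, 3349347) ≈ -2.9857e-7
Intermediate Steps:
Function('v')(U) = Mul(2, U)
n = -3349215
Function('p')(z) = Add(13, z) (Function('p')(z) = Add(Add(11, z), Mul(2, 1)) = Add(Add(11, z), 2) = Add(13, z))
Pow(Add(Function('p')(Add(Mul(-11, 13), -2)), n), -1) = Pow(Add(Add(13, Add(Mul(-11, 13), -2)), -3349215), -1) = Pow(Add(Add(13, Add(-143, -2)), -3349215), -1) = Pow(Add(Add(13, -145), -3349215), -1) = Pow(Add(-132, -3349215), -1) = Pow(-3349347, -1) = Rational(-1, 3349347)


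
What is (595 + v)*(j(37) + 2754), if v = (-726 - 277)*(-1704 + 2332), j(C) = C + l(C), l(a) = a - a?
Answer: -1756345599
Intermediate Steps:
l(a) = 0
j(C) = C (j(C) = C + 0 = C)
v = -629884 (v = -1003*628 = -629884)
(595 + v)*(j(37) + 2754) = (595 - 629884)*(37 + 2754) = -629289*2791 = -1756345599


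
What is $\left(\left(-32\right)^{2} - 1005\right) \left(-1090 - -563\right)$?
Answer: $-10013$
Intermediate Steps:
$\left(\left(-32\right)^{2} - 1005\right) \left(-1090 - -563\right) = \left(1024 - 1005\right) \left(-1090 + \left(-13 + 576\right)\right) = 19 \left(-1090 + 563\right) = 19 \left(-527\right) = -10013$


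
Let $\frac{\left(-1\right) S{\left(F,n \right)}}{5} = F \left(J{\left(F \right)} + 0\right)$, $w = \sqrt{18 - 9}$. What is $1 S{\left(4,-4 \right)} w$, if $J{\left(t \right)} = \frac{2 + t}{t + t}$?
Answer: $-45$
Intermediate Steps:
$J{\left(t \right)} = \frac{2 + t}{2 t}$
$w = 3$ ($w = \sqrt{9} = 3$)
$S{\left(F,n \right)} = -5 - \frac{5 F}{2}$ ($S{\left(F,n \right)} = - 5 F \left(\frac{2 + F}{2 F} + 0\right) = - 5 F \frac{2 + F}{2 F} = - 5 \left(1 + \frac{F}{2}\right) = -5 - \frac{5 F}{2}$)
$1 S{\left(4,-4 \right)} w = 1 \left(-5 - 10\right) 3 = 1 \left(-15\right) 3 = \left(-15\right) 3 = -45$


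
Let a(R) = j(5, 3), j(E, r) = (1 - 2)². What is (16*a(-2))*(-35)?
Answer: -560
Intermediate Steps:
j(E, r) = 1 (j(E, r) = (-1)² = 1)
a(R) = 1
(16*a(-2))*(-35) = (16*1)*(-35) = 16*(-35) = -560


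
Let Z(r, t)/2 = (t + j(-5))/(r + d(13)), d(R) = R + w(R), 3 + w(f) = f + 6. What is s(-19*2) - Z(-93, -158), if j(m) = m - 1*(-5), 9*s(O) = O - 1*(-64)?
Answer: -295/144 ≈ -2.0486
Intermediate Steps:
s(O) = 64/9 + O/9 (s(O) = (O - 1*(-64))/9 = (O + 64)/9 = (64 + O)/9 = 64/9 + O/9)
j(m) = 5 + m (j(m) = m + 5 = 5 + m)
w(f) = 3 + f (w(f) = -3 + (f + 6) = -3 + (6 + f) = 3 + f)
d(R) = 3 + 2*R (d(R) = R + (3 + R) = 3 + 2*R)
Z(r, t) = 2*t/(29 + r) (Z(r, t) = 2*((t + (5 - 5))/(r + (3 + 2*13))) = 2*((t + 0)/(r + (3 + 26))) = 2*(t/(r + 29)) = 2*(t/(29 + r)) = 2*t/(29 + r))
s(-19*2) - Z(-93, -158) = (64/9 + (-19*2)/9) - 2*(-158)/(29 - 93) = (64/9 + (1/9)*(-38)) - 2*(-158)/(-64) = (64/9 - 38/9) - 2*(-158)*(-1)/64 = 26/9 - 1*79/16 = 26/9 - 79/16 = -295/144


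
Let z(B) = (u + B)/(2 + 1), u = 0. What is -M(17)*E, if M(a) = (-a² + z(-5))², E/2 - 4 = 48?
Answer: -79079936/9 ≈ -8.7867e+6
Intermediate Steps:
E = 104 (E = 8 + 2*48 = 8 + 96 = 104)
z(B) = B/3 (z(B) = (0 + B)/(2 + 1) = B/3)
M(a) = (-5/3 - a²)² (M(a) = (-a² + (⅓)*(-5))² = (-a² - 5/3)² = (-5/3 - a²)²)
-M(17)*E = -(5 + 3*17²)²/9*104 = -(5 + 3*289)²/9*104 = -(5 + 867)²/9*104 = -(⅑)*872²*104 = -(⅑)*760384*104 = -760384*104/9 = -1*79079936/9 = -79079936/9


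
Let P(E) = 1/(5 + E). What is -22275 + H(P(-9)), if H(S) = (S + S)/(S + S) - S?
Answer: -89095/4 ≈ -22274.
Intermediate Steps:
H(S) = 1 - S (H(S) = (2*S)/((2*S)) - S = (2*S)*(1/(2*S)) - S = 1 - S)
-22275 + H(P(-9)) = -22275 + (1 - 1/(5 - 9)) = -22275 + (1 - 1/(-4)) = -22275 + (1 - 1*(-¼)) = -22275 + (1 + ¼) = -22275 + 5/4 = -89095/4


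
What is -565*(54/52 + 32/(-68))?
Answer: -141815/442 ≈ -320.85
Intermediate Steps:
-565*(54/52 + 32/(-68)) = -565*(54*(1/52) + 32*(-1/68)) = -565*(27/26 - 8/17) = -565*251/442 = -141815/442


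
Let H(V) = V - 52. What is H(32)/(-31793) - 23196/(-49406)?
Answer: 369229274/785382479 ≈ 0.47013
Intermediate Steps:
H(V) = -52 + V
H(32)/(-31793) - 23196/(-49406) = (-52 + 32)/(-31793) - 23196/(-49406) = -20*(-1/31793) - 23196*(-1/49406) = 20/31793 + 11598/24703 = 369229274/785382479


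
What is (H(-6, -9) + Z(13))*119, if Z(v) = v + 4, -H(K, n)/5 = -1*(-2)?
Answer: 833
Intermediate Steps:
H(K, n) = -10 (H(K, n) = -(-5)*(-2) = -5*2 = -10)
Z(v) = 4 + v
(H(-6, -9) + Z(13))*119 = (-10 + (4 + 13))*119 = (-10 + 17)*119 = 7*119 = 833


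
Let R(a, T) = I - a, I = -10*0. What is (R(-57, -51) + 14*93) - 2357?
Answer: -998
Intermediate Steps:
I = 0
R(a, T) = -a (R(a, T) = 0 - a = -a)
(R(-57, -51) + 14*93) - 2357 = (-1*(-57) + 14*93) - 2357 = (57 + 1302) - 2357 = 1359 - 2357 = -998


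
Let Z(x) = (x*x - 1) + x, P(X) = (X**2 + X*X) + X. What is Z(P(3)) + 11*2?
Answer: 483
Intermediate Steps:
P(X) = X + 2*X**2 (P(X) = (X**2 + X**2) + X = 2*X**2 + X = X + 2*X**2)
Z(x) = -1 + x + x**2 (Z(x) = (x**2 - 1) + x = (-1 + x**2) + x = -1 + x + x**2)
Z(P(3)) + 11*2 = (-1 + 3*(1 + 2*3) + (3*(1 + 2*3))**2) + 11*2 = (-1 + 3*(1 + 6) + (3*(1 + 6))**2) + 22 = (-1 + 3*7 + (3*7)**2) + 22 = (-1 + 21 + 21**2) + 22 = (-1 + 21 + 441) + 22 = 461 + 22 = 483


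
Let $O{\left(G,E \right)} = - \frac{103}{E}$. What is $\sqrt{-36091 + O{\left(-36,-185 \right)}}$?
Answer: $\frac{2 i \sqrt{308798855}}{185} \approx 189.97 i$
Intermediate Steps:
$\sqrt{-36091 + O{\left(-36,-185 \right)}} = \sqrt{-36091 - \frac{103}{-185}} = \sqrt{-36091 - - \frac{103}{185}} = \sqrt{-36091 + \frac{103}{185}} = \sqrt{- \frac{6676732}{185}} = \frac{2 i \sqrt{308798855}}{185}$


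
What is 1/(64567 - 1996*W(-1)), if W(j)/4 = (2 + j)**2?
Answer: 1/56583 ≈ 1.7673e-5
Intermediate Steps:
W(j) = 4*(2 + j)**2
1/(64567 - 1996*W(-1)) = 1/(64567 - 7984*(2 - 1)**2) = 1/(64567 - 7984*1**2) = 1/(64567 - 7984) = 1/56583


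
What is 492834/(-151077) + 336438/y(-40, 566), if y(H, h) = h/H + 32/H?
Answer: -338902743962/15057341 ≈ -22507.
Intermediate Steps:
y(H, h) = 32/H + h/H
492834/(-151077) + 336438/y(-40, 566) = 492834/(-151077) + 336438/(((32 + 566)/(-40))) = 492834*(-1/151077) + 336438/((-1/40*598)) = -164278/50359 + 336438/(-299/20) = -164278/50359 + 336438*(-20/299) = -164278/50359 - 6728760/299 = -338902743962/15057341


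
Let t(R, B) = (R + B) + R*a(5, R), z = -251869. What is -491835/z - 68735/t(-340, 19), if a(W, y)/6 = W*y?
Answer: 1688213685250/873400842051 ≈ 1.9329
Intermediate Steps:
a(W, y) = 6*W*y (a(W, y) = 6*(W*y) = 6*W*y)
t(R, B) = B + R + 30*R**2 (t(R, B) = (R + B) + R*(6*5*R) = (B + R) + R*(30*R) = (B + R) + 30*R**2 = B + R + 30*R**2)
-491835/z - 68735/t(-340, 19) = -491835/(-251869) - 68735/(19 - 340 + 30*(-340)**2) = -491835*(-1/251869) - 68735/(19 - 340 + 30*115600) = 491835/251869 - 68735/(19 - 340 + 3468000) = 491835/251869 - 68735/3467679 = 1688213685250/873400842051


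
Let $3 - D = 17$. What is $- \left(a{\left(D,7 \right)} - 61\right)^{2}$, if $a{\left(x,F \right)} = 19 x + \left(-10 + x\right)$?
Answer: $-123201$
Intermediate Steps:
$D = -14$ ($D = 3 - 17 = -14$)
$a{\left(x,F \right)} = -10 + 20 x$
$- \left(a{\left(D,7 \right)} - 61\right)^{2} = - \left(\left(-10 + 20 \left(-14\right)\right) - 61\right)^{2} = - \left(\left(-10 - 280\right) - 61\right)^{2} = - \left(-290 - 61\right)^{2} = - \left(-351\right)^{2} = \left(-1\right) 123201 = -123201$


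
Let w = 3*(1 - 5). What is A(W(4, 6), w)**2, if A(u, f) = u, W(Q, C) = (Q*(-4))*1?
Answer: 256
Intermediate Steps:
W(Q, C) = -4*Q (W(Q, C) = -4*Q*1 = -4*Q)
w = -12 (w = 3*(-4) = -12)
A(W(4, 6), w)**2 = (-4*4)**2 = (-16)**2 = 256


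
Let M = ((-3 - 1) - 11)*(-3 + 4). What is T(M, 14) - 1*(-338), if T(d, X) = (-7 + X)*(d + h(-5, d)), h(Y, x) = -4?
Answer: 205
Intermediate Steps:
M = -15 (M = (-4 - 11)*1 = -15*1 = -15)
T(d, X) = (-7 + X)*(-4 + d) (T(d, X) = (-7 + X)*(d - 4) = (-7 + X)*(-4 + d))
T(M, 14) - 1*(-338) = (28 - 7*(-15) - 4*14 + 14*(-15)) - 1*(-338) = (28 + 105 - 56 - 210) + 338 = -133 + 338 = 205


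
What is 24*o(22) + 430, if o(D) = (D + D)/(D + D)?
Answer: 454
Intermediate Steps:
o(D) = 1 (o(D) = (2*D)/((2*D)) = (2*D)*(1/(2*D)) = 1)
24*o(22) + 430 = 24*1 + 430 = 24 + 430 = 454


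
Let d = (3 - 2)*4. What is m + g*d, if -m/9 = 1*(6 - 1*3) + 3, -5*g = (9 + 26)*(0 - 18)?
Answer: 450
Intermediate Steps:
d = 4 (d = 1*4 = 4)
g = 126 (g = -(9 + 26)*(0 - 18)/5 = -7*(-18) = -⅕*(-630) = 126)
m = -54 (m = -9*(1*(6 - 1*3) + 3) = -9*(1*(6 - 3) + 3) = -9*(1*3 + 3) = -9*(3 + 3) = -9*6 = -54)
m + g*d = -54 + 126*4 = -54 + 504 = 450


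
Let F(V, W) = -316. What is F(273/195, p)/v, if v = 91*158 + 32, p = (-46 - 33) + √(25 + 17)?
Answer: -158/7205 ≈ -0.021929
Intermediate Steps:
p = -79 + √42 ≈ -72.519
v = 14410 (v = 14378 + 32 = 14410)
F(273/195, p)/v = -316/14410 = -316*1/14410 = -158/7205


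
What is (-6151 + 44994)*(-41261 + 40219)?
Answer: -40474406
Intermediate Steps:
(-6151 + 44994)*(-41261 + 40219) = 38843*(-1042) = -40474406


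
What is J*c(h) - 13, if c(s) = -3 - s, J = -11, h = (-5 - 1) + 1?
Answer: -35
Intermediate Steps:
h = -5 (h = -6 + 1 = -5)
J*c(h) - 13 = -11*(-3 - 1*(-5)) - 13 = -11*(-3 + 5) - 13 = -11*2 - 13 = -22 - 13 = -35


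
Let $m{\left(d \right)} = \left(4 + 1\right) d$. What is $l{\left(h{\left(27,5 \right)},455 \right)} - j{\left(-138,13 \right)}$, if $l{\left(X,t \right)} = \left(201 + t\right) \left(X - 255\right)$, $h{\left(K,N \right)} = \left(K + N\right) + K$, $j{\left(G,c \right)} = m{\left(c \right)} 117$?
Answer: $-136181$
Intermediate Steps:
$m{\left(d \right)} = 5 d$
$j{\left(G,c \right)} = 585 c$ ($j{\left(G,c \right)} = 5 c 117 = 585 c$)
$h{\left(K,N \right)} = N + 2 K$
$l{\left(X,t \right)} = \left(-255 + X\right) \left(201 + t\right)$ ($l{\left(X,t \right)} = \left(201 + t\right) \left(-255 + X\right) = \left(-255 + X\right) \left(201 + t\right)$)
$l{\left(h{\left(27,5 \right)},455 \right)} - j{\left(-138,13 \right)} = \left(-51255 - 116025 + 201 \left(5 + 2 \cdot 27\right) + \left(5 + 2 \cdot 27\right) 455\right) - 585 \cdot 13 = \left(-51255 - 116025 + 201 \left(5 + 54\right) + \left(5 + 54\right) 455\right) - 7605 = \left(-51255 - 116025 + 201 \cdot 59 + 59 \cdot 455\right) - 7605 = \left(-51255 - 116025 + 11859 + 26845\right) - 7605 = -128576 - 7605 = -136181$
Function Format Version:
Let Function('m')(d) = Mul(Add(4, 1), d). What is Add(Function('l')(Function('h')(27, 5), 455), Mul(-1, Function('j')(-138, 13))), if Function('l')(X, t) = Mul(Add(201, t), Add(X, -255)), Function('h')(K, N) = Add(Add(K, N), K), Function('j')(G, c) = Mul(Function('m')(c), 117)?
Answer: -136181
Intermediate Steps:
Function('m')(d) = Mul(5, d)
Function('j')(G, c) = Mul(585, c) (Function('j')(G, c) = Mul(Mul(5, c), 117) = Mul(585, c))
Function('h')(K, N) = Add(N, Mul(2, K))
Function('l')(X, t) = Mul(Add(-255, X), Add(201, t)) (Function('l')(X, t) = Mul(Add(201, t), Add(-255, X)) = Mul(Add(-255, X), Add(201, t)))
Add(Function('l')(Function('h')(27, 5), 455), Mul(-1, Function('j')(-138, 13))) = Add(Add(-51255, Mul(-255, 455), Mul(201, Add(5, Mul(2, 27))), Mul(Add(5, Mul(2, 27)), 455)), Mul(-1, Mul(585, 13))) = Add(Add(-51255, -116025, Mul(201, Add(5, 54)), Mul(Add(5, 54), 455)), Mul(-1, 7605)) = Add(Add(-51255, -116025, Mul(201, 59), Mul(59, 455)), -7605) = Add(Add(-51255, -116025, 11859, 26845), -7605) = Add(-128576, -7605) = -136181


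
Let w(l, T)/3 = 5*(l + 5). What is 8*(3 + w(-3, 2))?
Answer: 264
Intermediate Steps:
w(l, T) = 75 + 15*l (w(l, T) = 3*(5*(l + 5)) = 3*(5*(5 + l)) = 3*(25 + 5*l) = 75 + 15*l)
8*(3 + w(-3, 2)) = 8*(3 + (75 + 15*(-3))) = 8*(3 + (75 - 45)) = 8*(3 + 30) = 8*33 = 264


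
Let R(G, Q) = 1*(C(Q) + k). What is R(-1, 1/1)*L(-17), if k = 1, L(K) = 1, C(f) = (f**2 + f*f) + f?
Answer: 4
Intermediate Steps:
C(f) = f + 2*f**2 (C(f) = (f**2 + f**2) + f = 2*f**2 + f = f + 2*f**2)
R(G, Q) = 1 + Q*(1 + 2*Q) (R(G, Q) = 1*(Q*(1 + 2*Q) + 1) = 1*(1 + Q*(1 + 2*Q)) = 1 + Q*(1 + 2*Q))
R(-1, 1/1)*L(-17) = (1 + (1 + 2/1)/1)*1 = (1 + 1*(1 + 2*1))*1 = (1 + 1*(1 + 2))*1 = (1 + 1*3)*1 = (1 + 3)*1 = 4*1 = 4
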